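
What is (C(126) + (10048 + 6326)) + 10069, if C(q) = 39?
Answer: 26482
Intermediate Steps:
(C(126) + (10048 + 6326)) + 10069 = (39 + (10048 + 6326)) + 10069 = (39 + 16374) + 10069 = 16413 + 10069 = 26482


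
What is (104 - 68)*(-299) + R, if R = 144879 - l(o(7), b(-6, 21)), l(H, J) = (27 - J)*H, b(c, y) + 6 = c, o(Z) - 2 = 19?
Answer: 133296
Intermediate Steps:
o(Z) = 21 (o(Z) = 2 + 19 = 21)
b(c, y) = -6 + c
l(H, J) = H*(27 - J)
R = 144060 (R = 144879 - 21*(27 - (-6 - 6)) = 144879 - 21*(27 - 1*(-12)) = 144879 - 21*(27 + 12) = 144879 - 21*39 = 144879 - 1*819 = 144879 - 819 = 144060)
(104 - 68)*(-299) + R = (104 - 68)*(-299) + 144060 = 36*(-299) + 144060 = -10764 + 144060 = 133296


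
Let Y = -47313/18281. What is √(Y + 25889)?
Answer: 2*√2162777104094/18281 ≈ 160.89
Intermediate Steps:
Y = -47313/18281 (Y = -47313*1/18281 = -47313/18281 ≈ -2.5881)
√(Y + 25889) = √(-47313/18281 + 25889) = √(473229496/18281) = 2*√2162777104094/18281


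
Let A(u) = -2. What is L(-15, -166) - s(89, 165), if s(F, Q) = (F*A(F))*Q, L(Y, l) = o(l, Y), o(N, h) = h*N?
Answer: 31860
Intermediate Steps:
o(N, h) = N*h
L(Y, l) = Y*l (L(Y, l) = l*Y = Y*l)
s(F, Q) = -2*F*Q (s(F, Q) = (F*(-2))*Q = (-2*F)*Q = -2*F*Q)
L(-15, -166) - s(89, 165) = -15*(-166) - (-2)*89*165 = 2490 - 1*(-29370) = 2490 + 29370 = 31860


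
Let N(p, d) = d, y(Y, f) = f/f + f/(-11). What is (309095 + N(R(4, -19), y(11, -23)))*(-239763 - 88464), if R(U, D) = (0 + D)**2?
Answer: -1115997729933/11 ≈ -1.0145e+11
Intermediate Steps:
R(U, D) = D**2
y(Y, f) = 1 - f/11 (y(Y, f) = 1 + f*(-1/11) = 1 - f/11)
(309095 + N(R(4, -19), y(11, -23)))*(-239763 - 88464) = (309095 + (1 - 1/11*(-23)))*(-239763 - 88464) = (309095 + (1 + 23/11))*(-328227) = (309095 + 34/11)*(-328227) = (3400079/11)*(-328227) = -1115997729933/11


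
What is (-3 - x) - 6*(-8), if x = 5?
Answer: 40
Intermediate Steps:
(-3 - x) - 6*(-8) = (-3 - 1*5) - 6*(-8) = (-3 - 5) + 48 = -8 + 48 = 40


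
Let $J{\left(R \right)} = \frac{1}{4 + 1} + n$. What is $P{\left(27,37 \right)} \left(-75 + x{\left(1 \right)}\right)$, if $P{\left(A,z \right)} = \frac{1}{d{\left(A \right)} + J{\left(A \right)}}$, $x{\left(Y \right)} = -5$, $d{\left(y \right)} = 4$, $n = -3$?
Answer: $- \frac{200}{3} \approx -66.667$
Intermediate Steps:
$J{\left(R \right)} = - \frac{14}{5}$ ($J{\left(R \right)} = \frac{1}{4 + 1} - 3 = \frac{1}{5} - 3 = - \frac{14}{5}$)
$P{\left(A,z \right)} = \frac{5}{6}$ ($P{\left(A,z \right)} = \frac{1}{4 - \frac{14}{5}} = \frac{1}{\frac{6}{5}} = \frac{5}{6}$)
$P{\left(27,37 \right)} \left(-75 + x{\left(1 \right)}\right) = \frac{5 \left(-75 - 5\right)}{6} = \frac{5}{6} \left(-80\right) = - \frac{200}{3}$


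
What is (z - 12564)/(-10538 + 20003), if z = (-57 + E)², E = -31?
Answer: -964/1893 ≈ -0.50924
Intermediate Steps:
z = 7744 (z = (-57 - 31)² = (-88)² = 7744)
(z - 12564)/(-10538 + 20003) = (7744 - 12564)/(-10538 + 20003) = -4820/9465 = -4820*1/9465 = -964/1893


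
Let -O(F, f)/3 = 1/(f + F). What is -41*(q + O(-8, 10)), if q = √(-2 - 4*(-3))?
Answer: 123/2 - 41*√10 ≈ -68.153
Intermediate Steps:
q = √10 (q = √(-2 + 12) = √10 ≈ 3.1623)
O(F, f) = -3/(F + f) (O(F, f) = -3/(f + F) = -3/(F + f))
-41*(q + O(-8, 10)) = -41*(√10 - 3/(-8 + 10)) = -41*(√10 - 3/2) = -41*(-3/2 + √10) = 123/2 - 41*√10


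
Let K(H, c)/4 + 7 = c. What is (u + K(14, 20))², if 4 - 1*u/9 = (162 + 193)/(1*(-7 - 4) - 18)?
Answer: 33028009/841 ≈ 39272.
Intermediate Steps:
K(H, c) = -28 + 4*c
u = 4239/29 (u = 36 - 9*(162 + 193)/(1*(-7 - 4) - 18) = 36 - 3195/(1*(-11) - 18) = 36 - 3195/(-11 - 18) = 36 - 3195/(-29) = 36 - 3195*(-1)/29 = 36 - 9*(-355/29) = 36 + 3195/29 = 4239/29 ≈ 146.17)
(u + K(14, 20))² = (4239/29 + (-28 + 4*20))² = (4239/29 + (-28 + 80))² = (4239/29 + 52)² = (5747/29)² = 33028009/841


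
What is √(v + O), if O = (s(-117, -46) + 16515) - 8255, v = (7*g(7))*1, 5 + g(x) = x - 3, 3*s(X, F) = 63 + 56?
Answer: √74634/3 ≈ 91.064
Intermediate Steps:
s(X, F) = 119/3 (s(X, F) = (63 + 56)/3 = (⅓)*119 = 119/3)
g(x) = -8 + x (g(x) = -5 + (x - 3) = -5 + (-3 + x) = -8 + x)
v = -7 (v = (7*(-8 + 7))*1 = (7*(-1))*1 = -7*1 = -7)
O = 24899/3 (O = (119/3 + 16515) - 8255 = 49664/3 - 8255 = 24899/3 ≈ 8299.7)
√(v + O) = √(-7 + 24899/3) = √(24878/3) = √74634/3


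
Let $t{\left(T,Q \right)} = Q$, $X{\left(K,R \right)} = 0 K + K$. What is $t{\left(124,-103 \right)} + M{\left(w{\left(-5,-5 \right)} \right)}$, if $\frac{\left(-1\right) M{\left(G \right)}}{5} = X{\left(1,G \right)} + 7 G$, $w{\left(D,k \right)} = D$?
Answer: $67$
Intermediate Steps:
$X{\left(K,R \right)} = K$ ($X{\left(K,R \right)} = 0 + K = K$)
$M{\left(G \right)} = -5 - 35 G$ ($M{\left(G \right)} = - 5 \left(1 + 7 G\right) = -5 - 35 G$)
$t{\left(124,-103 \right)} + M{\left(w{\left(-5,-5 \right)} \right)} = -103 - -170 = -103 + \left(-5 + 175\right) = -103 + 170 = 67$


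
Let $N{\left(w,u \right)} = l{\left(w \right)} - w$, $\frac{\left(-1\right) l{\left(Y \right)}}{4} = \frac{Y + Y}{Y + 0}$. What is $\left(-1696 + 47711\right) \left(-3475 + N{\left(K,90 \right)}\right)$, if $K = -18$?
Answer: $-159441975$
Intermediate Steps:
$l{\left(Y \right)} = -8$ ($l{\left(Y \right)} = - 4 \frac{Y + Y}{Y + 0} = - 4 \frac{2 Y}{Y} = \left(-4\right) 2 = -8$)
$N{\left(w,u \right)} = -8 - w$
$\left(-1696 + 47711\right) \left(-3475 + N{\left(K,90 \right)}\right) = \left(-1696 + 47711\right) \left(-3475 - -10\right) = 46015 \left(-3475 + \left(-8 + 18\right)\right) = 46015 \left(-3475 + 10\right) = 46015 \left(-3465\right) = -159441975$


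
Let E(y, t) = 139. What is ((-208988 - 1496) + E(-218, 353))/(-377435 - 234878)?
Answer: 5685/16549 ≈ 0.34353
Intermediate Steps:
((-208988 - 1496) + E(-218, 353))/(-377435 - 234878) = ((-208988 - 1496) + 139)/(-377435 - 234878) = (-210484 + 139)/(-612313) = -210345*(-1/612313) = 5685/16549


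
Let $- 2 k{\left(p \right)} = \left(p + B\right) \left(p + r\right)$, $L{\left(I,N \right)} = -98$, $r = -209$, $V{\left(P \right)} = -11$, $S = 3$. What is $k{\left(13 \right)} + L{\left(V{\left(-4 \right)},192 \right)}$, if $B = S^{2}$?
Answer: $2058$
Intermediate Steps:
$B = 9$ ($B = 3^{2} = 9$)
$k{\left(p \right)} = - \frac{\left(-209 + p\right) \left(9 + p\right)}{2}$ ($k{\left(p \right)} = - \frac{\left(p + 9\right) \left(p - 209\right)}{2} = - \frac{\left(9 + p\right) \left(-209 + p\right)}{2} = - \frac{\left(-209 + p\right) \left(9 + p\right)}{2}$)
$k{\left(13 \right)} + L{\left(V{\left(-4 \right)},192 \right)} = \left(\frac{1881}{2} + 100 \cdot 13 - \frac{13^{2}}{2}\right) - 98 = \left(\frac{1881}{2} + 1300 - \frac{169}{2}\right) - 98 = 2156 - 98 = 2058$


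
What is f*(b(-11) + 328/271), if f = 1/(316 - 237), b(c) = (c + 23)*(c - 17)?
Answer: -90728/21409 ≈ -4.2378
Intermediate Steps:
b(c) = (-17 + c)*(23 + c) (b(c) = (23 + c)*(-17 + c) = (-17 + c)*(23 + c))
f = 1/79 ≈ 0.012658
f*(b(-11) + 328/271) = ((-391 + (-11)**2 + 6*(-11)) + 328/271)/79 = ((-391 + 121 - 66) + 328*(1/271))/79 = (-336 + 328/271)/79 = (1/79)*(-90728/271) = -90728/21409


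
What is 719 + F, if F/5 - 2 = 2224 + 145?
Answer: 12574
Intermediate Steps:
F = 11855 (F = 10 + 5*(2224 + 145) = 10 + 5*2369 = 10 + 11845 = 11855)
719 + F = 719 + 11855 = 12574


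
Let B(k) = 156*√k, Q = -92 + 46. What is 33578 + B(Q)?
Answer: 33578 + 156*I*√46 ≈ 33578.0 + 1058.0*I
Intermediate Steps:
Q = -46
33578 + B(Q) = 33578 + 156*√(-46) = 33578 + 156*(I*√46) = 33578 + 156*I*√46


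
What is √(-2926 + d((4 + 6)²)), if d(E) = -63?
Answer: 7*I*√61 ≈ 54.672*I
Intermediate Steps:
√(-2926 + d((4 + 6)²)) = √(-2926 - 63) = √(-2989) = 7*I*√61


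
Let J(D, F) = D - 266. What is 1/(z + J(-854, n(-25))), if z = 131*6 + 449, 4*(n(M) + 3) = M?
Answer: 1/115 ≈ 0.0086956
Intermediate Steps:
n(M) = -3 + M/4
z = 1235 (z = 786 + 449 = 1235)
J(D, F) = -266 + D
1/(z + J(-854, n(-25))) = 1/(1235 + (-266 - 854)) = 1/(1235 - 1120) = 1/115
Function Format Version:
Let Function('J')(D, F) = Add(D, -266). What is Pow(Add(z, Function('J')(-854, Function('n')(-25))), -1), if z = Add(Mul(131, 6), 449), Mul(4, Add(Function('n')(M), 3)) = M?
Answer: Rational(1, 115) ≈ 0.0086956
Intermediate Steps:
Function('n')(M) = Add(-3, Mul(Rational(1, 4), M))
z = 1235 (z = Add(786, 449) = 1235)
Function('J')(D, F) = Add(-266, D)
Pow(Add(z, Function('J')(-854, Function('n')(-25))), -1) = Pow(Add(1235, Add(-266, -854)), -1) = Pow(Add(1235, -1120), -1) = Pow(115, -1) = Rational(1, 115)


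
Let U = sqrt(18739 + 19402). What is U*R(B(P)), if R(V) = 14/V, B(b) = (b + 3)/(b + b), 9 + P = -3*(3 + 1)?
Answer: 98*sqrt(38141)/3 ≈ 6379.7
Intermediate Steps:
P = -21 (P = -9 - 3*(3 + 1) = -9 - 3*4 = -9 - 12 = -21)
B(b) = (3 + b)/(2*b) (B(b) = (3 + b)/((2*b)) = (3 + b)*(1/(2*b)) = (3 + b)/(2*b))
U = sqrt(38141) ≈ 195.30
U*R(B(P)) = sqrt(38141)*(14/(((1/2)*(3 - 21)/(-21)))) = sqrt(38141)*(14/(((1/2)*(-1/21)*(-18)))) = sqrt(38141)*(14/(3/7)) = sqrt(38141)*(14*(7/3)) = sqrt(38141)*(98/3) = 98*sqrt(38141)/3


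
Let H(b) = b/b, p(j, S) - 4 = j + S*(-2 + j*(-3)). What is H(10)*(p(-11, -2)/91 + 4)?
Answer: 295/91 ≈ 3.2418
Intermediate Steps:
p(j, S) = 4 + j + S*(-2 - 3*j) (p(j, S) = 4 + (j + S*(-2 + j*(-3))) = 4 + (j + S*(-2 - 3*j)) = 4 + j + S*(-2 - 3*j))
H(b) = 1
H(10)*(p(-11, -2)/91 + 4) = 1*((4 - 11 - 2*(-2) - 3*(-2)*(-11))/91 + 4) = 1*((4 - 11 + 4 - 66)*(1/91) + 4) = 1*(-69*1/91 + 4) = 1*(-69/91 + 4) = 1*(295/91) = 295/91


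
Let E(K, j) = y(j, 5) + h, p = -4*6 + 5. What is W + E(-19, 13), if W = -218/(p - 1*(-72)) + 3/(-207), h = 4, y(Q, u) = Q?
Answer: 47074/3657 ≈ 12.872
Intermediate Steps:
p = -19 (p = -24 + 5 = -19)
W = -15095/3657 (W = -218/(-19 - 1*(-72)) + 3/(-207) = -218/(-19 + 72) + 3*(-1/207) = -218/53 - 1/69 = -15095/3657 ≈ -4.1277)
E(K, j) = 4 + j (E(K, j) = j + 4 = 4 + j)
W + E(-19, 13) = -15095/3657 + (4 + 13) = -15095/3657 + 17 = 47074/3657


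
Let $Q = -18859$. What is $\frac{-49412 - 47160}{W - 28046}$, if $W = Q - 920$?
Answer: $\frac{96572}{47825} \approx 2.0193$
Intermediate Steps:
$W = -19779$ ($W = -18859 - 920 = -19779$)
$\frac{-49412 - 47160}{W - 28046} = \frac{-49412 - 47160}{-19779 - 28046} = - \frac{96572}{-47825} = \left(-96572\right) \left(- \frac{1}{47825}\right) = \frac{96572}{47825}$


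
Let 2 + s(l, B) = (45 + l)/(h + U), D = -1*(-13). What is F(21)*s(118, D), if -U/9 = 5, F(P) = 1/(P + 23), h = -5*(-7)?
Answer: -183/440 ≈ -0.41591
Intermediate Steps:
h = 35
F(P) = 1/(23 + P)
D = 13
U = -45 (U = -9*5 = -45)
s(l, B) = -13/2 - l/10 (s(l, B) = -2 + (45 + l)/(35 - 45) = -2 + (45 + l)/(-10) = -2 + (45 + l)*(-1/10) = -2 + (-9/2 - l/10) = -13/2 - l/10)
F(21)*s(118, D) = (-13/2 - 1/10*118)/(23 + 21) = (-13/2 - 59/5)/44 = (1/44)*(-183/10) = -183/440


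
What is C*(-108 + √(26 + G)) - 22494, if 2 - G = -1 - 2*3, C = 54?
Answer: -28326 + 54*√35 ≈ -28007.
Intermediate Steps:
G = 9 (G = 2 - (-1 - 2*3) = 2 - (-1 - 6) = 2 - 1*(-7) = 2 + 7 = 9)
C*(-108 + √(26 + G)) - 22494 = 54*(-108 + √(26 + 9)) - 22494 = 54*(-108 + √35) - 22494 = (-5832 + 54*√35) - 22494 = -28326 + 54*√35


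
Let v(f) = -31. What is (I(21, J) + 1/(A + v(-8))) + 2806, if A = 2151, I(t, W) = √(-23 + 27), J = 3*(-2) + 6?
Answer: 5952961/2120 ≈ 2808.0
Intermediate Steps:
J = 0 (J = -6 + 6 = 0)
I(t, W) = 2 (I(t, W) = √4 = 2)
(I(21, J) + 1/(A + v(-8))) + 2806 = (2 + 1/(2151 - 31)) + 2806 = (2 + 1/2120) + 2806 = 4241/2120 + 2806 = 5952961/2120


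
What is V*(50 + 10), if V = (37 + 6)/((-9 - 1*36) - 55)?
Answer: -129/5 ≈ -25.800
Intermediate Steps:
V = -43/100 (V = 43/((-9 - 36) - 55) = 43/(-45 - 55) = 43/(-100) = 43*(-1/100) = -43/100 ≈ -0.43000)
V*(50 + 10) = -43*(50 + 10)/100 = -43/100*60 = -129/5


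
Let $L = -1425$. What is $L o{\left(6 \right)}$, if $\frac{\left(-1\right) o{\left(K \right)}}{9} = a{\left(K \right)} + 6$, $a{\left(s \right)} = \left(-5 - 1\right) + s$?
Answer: $76950$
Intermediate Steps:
$a{\left(s \right)} = -6 + s$
$o{\left(K \right)} = - 9 K$ ($o{\left(K \right)} = - 9 \left(\left(-6 + K\right) + 6\right) = - 9 K$)
$L o{\left(6 \right)} = - 1425 \left(\left(-9\right) 6\right) = \left(-1425\right) \left(-54\right) = 76950$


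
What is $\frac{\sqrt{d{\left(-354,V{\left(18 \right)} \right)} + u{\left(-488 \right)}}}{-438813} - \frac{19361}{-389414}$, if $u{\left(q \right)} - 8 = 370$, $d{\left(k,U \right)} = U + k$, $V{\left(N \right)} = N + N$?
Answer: $\frac{19361}{389414} - \frac{2 \sqrt{15}}{438813} \approx 0.049701$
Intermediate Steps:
$V{\left(N \right)} = 2 N$
$u{\left(q \right)} = 378$ ($u{\left(q \right)} = 8 + 370 = 378$)
$\frac{\sqrt{d{\left(-354,V{\left(18 \right)} \right)} + u{\left(-488 \right)}}}{-438813} - \frac{19361}{-389414} = \frac{\sqrt{\left(2 \cdot 18 - 354\right) + 378}}{-438813} - \frac{19361}{-389414} = \sqrt{\left(36 - 354\right) + 378} \left(- \frac{1}{438813}\right) - - \frac{19361}{389414} = \sqrt{-318 + 378} \left(- \frac{1}{438813}\right) + \frac{19361}{389414} = \sqrt{60} \left(- \frac{1}{438813}\right) + \frac{19361}{389414} = 2 \sqrt{15} \left(- \frac{1}{438813}\right) + \frac{19361}{389414} = - \frac{2 \sqrt{15}}{438813} + \frac{19361}{389414} = \frac{19361}{389414} - \frac{2 \sqrt{15}}{438813}$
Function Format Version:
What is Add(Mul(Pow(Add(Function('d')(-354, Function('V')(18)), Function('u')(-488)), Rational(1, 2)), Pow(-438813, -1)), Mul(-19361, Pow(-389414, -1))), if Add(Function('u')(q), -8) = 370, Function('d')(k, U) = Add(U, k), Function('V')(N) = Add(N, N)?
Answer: Add(Rational(19361, 389414), Mul(Rational(-2, 438813), Pow(15, Rational(1, 2)))) ≈ 0.049701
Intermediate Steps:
Function('V')(N) = Mul(2, N)
Function('u')(q) = 378 (Function('u')(q) = Add(8, 370) = 378)
Add(Mul(Pow(Add(Function('d')(-354, Function('V')(18)), Function('u')(-488)), Rational(1, 2)), Pow(-438813, -1)), Mul(-19361, Pow(-389414, -1))) = Add(Mul(Pow(Add(Add(Mul(2, 18), -354), 378), Rational(1, 2)), Pow(-438813, -1)), Mul(-19361, Pow(-389414, -1))) = Add(Mul(Pow(Add(Add(36, -354), 378), Rational(1, 2)), Rational(-1, 438813)), Mul(-19361, Rational(-1, 389414))) = Add(Mul(Pow(Add(-318, 378), Rational(1, 2)), Rational(-1, 438813)), Rational(19361, 389414)) = Add(Mul(Pow(60, Rational(1, 2)), Rational(-1, 438813)), Rational(19361, 389414)) = Add(Mul(Mul(2, Pow(15, Rational(1, 2))), Rational(-1, 438813)), Rational(19361, 389414)) = Add(Mul(Rational(-2, 438813), Pow(15, Rational(1, 2))), Rational(19361, 389414)) = Add(Rational(19361, 389414), Mul(Rational(-2, 438813), Pow(15, Rational(1, 2))))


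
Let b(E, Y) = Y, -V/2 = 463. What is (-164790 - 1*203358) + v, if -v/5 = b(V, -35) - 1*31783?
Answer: -209058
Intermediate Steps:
V = -926 (V = -2*463 = -926)
v = 159090 (v = -5*(-35 - 1*31783) = -5*(-35 - 31783) = -5*(-31818) = 159090)
(-164790 - 1*203358) + v = (-164790 - 1*203358) + 159090 = (-164790 - 203358) + 159090 = -368148 + 159090 = -209058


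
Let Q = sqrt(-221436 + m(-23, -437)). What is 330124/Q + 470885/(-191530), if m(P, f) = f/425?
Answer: -94177/38306 - 1650620*I*sqrt(1599882529)/94110737 ≈ -2.4585 - 701.54*I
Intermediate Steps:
m(P, f) = f/425 (m(P, f) = f*(1/425) = f/425)
Q = I*sqrt(1599882529)/85 (Q = sqrt(-221436 + (1/425)*(-437)) = sqrt(-221436 - 437/425) = sqrt(-94110737/425) = I*sqrt(1599882529)/85 ≈ 470.57*I)
330124/Q + 470885/(-191530) = 330124/((I*sqrt(1599882529)/85)) + 470885/(-191530) = 330124*(-5*I*sqrt(1599882529)/94110737) + 470885*(-1/191530) = -1650620*I*sqrt(1599882529)/94110737 - 94177/38306 = -94177/38306 - 1650620*I*sqrt(1599882529)/94110737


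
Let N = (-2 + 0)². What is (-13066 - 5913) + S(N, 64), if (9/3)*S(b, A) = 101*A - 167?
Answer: -16880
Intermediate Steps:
N = 4 (N = (-2)² = 4)
S(b, A) = -167/3 + 101*A/3 (S(b, A) = (101*A - 167)/3 = (-167 + 101*A)/3 = -167/3 + 101*A/3)
(-13066 - 5913) + S(N, 64) = (-13066 - 5913) + (-167/3 + (101/3)*64) = -18979 + (-167/3 + 6464/3) = -18979 + 2099 = -16880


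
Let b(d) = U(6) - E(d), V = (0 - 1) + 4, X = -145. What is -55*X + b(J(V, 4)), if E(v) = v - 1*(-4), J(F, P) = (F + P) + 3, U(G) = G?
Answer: 7967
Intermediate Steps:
V = 3 (V = -1 + 4 = 3)
J(F, P) = 3 + F + P
E(v) = 4 + v (E(v) = v + 4 = 4 + v)
b(d) = 2 - d (b(d) = 6 - (4 + d) = 6 + (-4 - d) = 2 - d)
-55*X + b(J(V, 4)) = -55*(-145) + (2 - (3 + 3 + 4)) = 7975 + (2 - 1*10) = 7975 + (2 - 10) = 7975 - 8 = 7967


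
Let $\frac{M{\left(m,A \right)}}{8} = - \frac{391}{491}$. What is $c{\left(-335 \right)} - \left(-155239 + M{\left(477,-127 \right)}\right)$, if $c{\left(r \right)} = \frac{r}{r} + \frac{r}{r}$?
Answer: $\frac{76226459}{491} \approx 1.5525 \cdot 10^{5}$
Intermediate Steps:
$M{\left(m,A \right)} = - \frac{3128}{491}$ ($M{\left(m,A \right)} = 8 \left(- \frac{391}{491}\right) = - \frac{3128}{491}$)
$c{\left(r \right)} = 2$ ($c{\left(r \right)} = 1 + 1 = 2$)
$c{\left(-335 \right)} - \left(-155239 + M{\left(477,-127 \right)}\right) = 2 + \left(155239 - - \frac{3128}{491}\right) = 2 + \left(155239 + \frac{3128}{491}\right) = 2 + \frac{76225477}{491} = \frac{76226459}{491}$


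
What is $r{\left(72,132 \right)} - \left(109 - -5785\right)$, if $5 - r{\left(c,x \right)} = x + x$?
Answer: $-6153$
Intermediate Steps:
$r{\left(c,x \right)} = 5 - 2 x$ ($r{\left(c,x \right)} = 5 - \left(x + x\right) = 5 - 2 x$)
$r{\left(72,132 \right)} - \left(109 - -5785\right) = \left(5 - 264\right) - \left(109 - -5785\right) = \left(5 - 264\right) - \left(109 + 5785\right) = -259 - 5894 = -6153$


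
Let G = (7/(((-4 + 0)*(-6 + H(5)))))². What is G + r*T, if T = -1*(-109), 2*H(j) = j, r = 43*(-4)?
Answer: -74991/4 ≈ -18748.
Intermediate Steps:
r = -172
H(j) = j/2
T = 109
G = ¼ (G = (7/(((-4 + 0)*(-6 + (½)*5))))² = (7/((-4*(-6 + 5/2))))² = (7/((-4*(-7/2))))² = (7/14)² = (7*(1/14))² = (½)² = ¼ ≈ 0.25000)
G + r*T = ¼ - 172*109 = ¼ - 18748 = -74991/4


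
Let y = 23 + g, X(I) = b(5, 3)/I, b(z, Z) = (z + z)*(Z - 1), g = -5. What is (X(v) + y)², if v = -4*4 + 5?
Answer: 31684/121 ≈ 261.85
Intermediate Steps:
b(z, Z) = 2*z*(-1 + Z) (b(z, Z) = (2*z)*(-1 + Z) = 2*z*(-1 + Z))
v = -11 (v = -16 + 5 = -11)
X(I) = 20/I (X(I) = (2*5*(-1 + 3))/I = (2*5*2)/I = 20/I)
y = 18 (y = 23 - 5 = 18)
(X(v) + y)² = (20/(-11) + 18)² = (20*(-1/11) + 18)² = (-20/11 + 18)² = (178/11)² = 31684/121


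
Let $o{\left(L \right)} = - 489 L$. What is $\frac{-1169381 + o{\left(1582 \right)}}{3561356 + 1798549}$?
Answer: $- \frac{1942979}{5359905} \approx -0.3625$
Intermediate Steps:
$\frac{-1169381 + o{\left(1582 \right)}}{3561356 + 1798549} = \frac{-1169381 - 773598}{3561356 + 1798549} = \frac{-1169381 - 773598}{5359905} = \left(-1942979\right) \frac{1}{5359905} = - \frac{1942979}{5359905}$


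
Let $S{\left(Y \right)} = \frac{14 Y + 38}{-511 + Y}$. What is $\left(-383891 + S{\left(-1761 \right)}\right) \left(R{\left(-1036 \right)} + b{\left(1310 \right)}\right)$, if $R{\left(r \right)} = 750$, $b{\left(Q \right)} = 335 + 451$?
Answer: $- \frac{41864435328}{71} \approx -5.8964 \cdot 10^{8}$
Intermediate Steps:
$b{\left(Q \right)} = 786$
$S{\left(Y \right)} = \frac{38 + 14 Y}{-511 + Y}$
$\left(-383891 + S{\left(-1761 \right)}\right) \left(R{\left(-1036 \right)} + b{\left(1310 \right)}\right) = \left(-383891 + \frac{2 \left(19 + 7 \left(-1761\right)\right)}{-511 - 1761}\right) \left(750 + 786\right) = \left(-383891 + \frac{2 \left(19 - 12327\right)}{-2272}\right) 1536 = \left(-383891 + 2 \left(- \frac{1}{2272}\right) \left(-12308\right)\right) 1536 = \left(-383891 + \frac{3077}{284}\right) 1536 = \left(- \frac{109021967}{284}\right) 1536 = - \frac{41864435328}{71}$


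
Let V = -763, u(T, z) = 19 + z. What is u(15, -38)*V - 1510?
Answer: 12987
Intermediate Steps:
u(15, -38)*V - 1510 = (19 - 38)*(-763) - 1510 = -19*(-763) - 1510 = 14497 - 1510 = 12987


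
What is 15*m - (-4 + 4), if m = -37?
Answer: -555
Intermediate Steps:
15*m - (-4 + 4) = 15*(-37) - (-4 + 4) = -555 - 1*0 = -555 + 0 = -555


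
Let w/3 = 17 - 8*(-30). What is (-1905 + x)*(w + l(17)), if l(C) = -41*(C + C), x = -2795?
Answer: 2928100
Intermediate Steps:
l(C) = -82*C
w = 771 (w = 3*(17 - 8*(-30)) = 3*(17 + 240) = 3*257 = 771)
(-1905 + x)*(w + l(17)) = (-1905 - 2795)*(771 - 82*17) = -4700*(771 - 1394) = -4700*(-623) = 2928100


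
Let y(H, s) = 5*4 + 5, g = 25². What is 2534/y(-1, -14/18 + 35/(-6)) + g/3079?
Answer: 7817811/76975 ≈ 101.56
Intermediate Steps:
g = 625
y(H, s) = 25 (y(H, s) = 20 + 5 = 25)
2534/y(-1, -14/18 + 35/(-6)) + g/3079 = 2534/25 + 625/3079 = 7817811/76975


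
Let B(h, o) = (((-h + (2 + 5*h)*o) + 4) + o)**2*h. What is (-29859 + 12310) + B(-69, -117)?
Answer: -110880779810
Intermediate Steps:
B(h, o) = h*(4 + o - h + o*(2 + 5*h))**2 (B(h, o) = (((-h + o*(2 + 5*h)) + 4) + o)**2*h = ((4 - h + o*(2 + 5*h)) + o)**2*h = (4 + o - h + o*(2 + 5*h))**2*h = h*(4 + o - h + o*(2 + 5*h))**2)
(-29859 + 12310) + B(-69, -117) = (-29859 + 12310) - 69*(4 - 1*(-69) + 3*(-117) + 5*(-69)*(-117))**2 = -17549 - 69*(4 + 69 - 351 + 40365)**2 = -17549 - 69*40087**2 = -17549 - 69*1606967569 = -17549 - 110880762261 = -110880779810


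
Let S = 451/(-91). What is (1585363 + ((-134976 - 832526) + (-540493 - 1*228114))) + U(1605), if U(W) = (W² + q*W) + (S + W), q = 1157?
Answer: 389831628/91 ≈ 4.2839e+6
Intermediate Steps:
S = -451/91 (S = 451*(-1/91) = -451/91 ≈ -4.9560)
U(W) = -451/91 + W² + 1158*W (U(W) = (W² + 1157*W) + (-451/91 + W) = -451/91 + W² + 1158*W)
(1585363 + ((-134976 - 832526) + (-540493 - 1*228114))) + U(1605) = (1585363 + ((-134976 - 832526) + (-540493 - 1*228114))) + (-451/91 + 1605² + 1158*1605) = (1585363 + (-967502 + (-540493 - 228114))) + (-451/91 + 2576025 + 1858590) = (1585363 + (-967502 - 768607)) + 403549514/91 = (1585363 - 1736109) + 403549514/91 = -150746 + 403549514/91 = 389831628/91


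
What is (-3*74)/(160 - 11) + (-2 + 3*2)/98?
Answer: -10580/7301 ≈ -1.4491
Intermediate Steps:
(-3*74)/(160 - 11) + (-2 + 3*2)/98 = -222/149 + (-2 + 6)*(1/98) = -222*1/149 + 4*(1/98) = -222/149 + 2/49 = -10580/7301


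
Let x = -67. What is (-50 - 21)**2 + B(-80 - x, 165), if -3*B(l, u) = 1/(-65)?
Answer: 982996/195 ≈ 5041.0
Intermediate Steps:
B(l, u) = 1/195 (B(l, u) = -1/3/(-65) = -1/3*(-1/65) = 1/195)
(-50 - 21)**2 + B(-80 - x, 165) = (-50 - 21)**2 + 1/195 = (-71)**2 + 1/195 = 5041 + 1/195 = 982996/195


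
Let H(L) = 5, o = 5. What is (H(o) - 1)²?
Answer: 16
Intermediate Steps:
(H(o) - 1)² = (5 - 1)² = 4² = 16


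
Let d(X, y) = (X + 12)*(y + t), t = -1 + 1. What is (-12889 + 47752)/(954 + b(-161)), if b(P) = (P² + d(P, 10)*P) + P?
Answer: 11621/88868 ≈ 0.13077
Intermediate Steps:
t = 0
d(X, y) = y*(12 + X) (d(X, y) = (X + 12)*(y + 0) = (12 + X)*y = y*(12 + X))
b(P) = P + P² + P*(120 + 10*P) (b(P) = (P² + (10*(12 + P))*P) + P = (P² + (120 + 10*P)*P) + P = (P² + P*(120 + 10*P)) + P = P + P² + P*(120 + 10*P))
(-12889 + 47752)/(954 + b(-161)) = (-12889 + 47752)/(954 + 11*(-161)*(11 - 161)) = 34863/(954 + 11*(-161)*(-150)) = 34863/(954 + 265650) = 34863/266604 = 34863*(1/266604) = 11621/88868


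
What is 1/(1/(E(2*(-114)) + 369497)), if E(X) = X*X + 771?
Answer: 422252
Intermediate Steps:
E(X) = 771 + X² (E(X) = X² + 771 = 771 + X²)
1/(1/(E(2*(-114)) + 369497)) = 1/(1/((771 + (2*(-114))²) + 369497)) = 1/(1/((771 + (-228)²) + 369497)) = 1/(1/((771 + 51984) + 369497)) = 1/(1/(52755 + 369497)) = 1/(1/422252) = 422252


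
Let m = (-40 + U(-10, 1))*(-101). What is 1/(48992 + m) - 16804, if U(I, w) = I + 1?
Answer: -906424563/53941 ≈ -16804.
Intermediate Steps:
U(I, w) = 1 + I
m = 4949 (m = (-40 + (1 - 10))*(-101) = (-40 - 9)*(-101) = -49*(-101) = 4949)
1/(48992 + m) - 16804 = 1/(48992 + 4949) - 16804 = 1/53941 - 16804 = -906424563/53941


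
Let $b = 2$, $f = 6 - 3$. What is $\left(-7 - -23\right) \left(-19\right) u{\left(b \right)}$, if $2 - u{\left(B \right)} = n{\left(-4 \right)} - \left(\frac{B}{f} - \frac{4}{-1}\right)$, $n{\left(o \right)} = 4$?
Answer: $- \frac{2432}{3} \approx -810.67$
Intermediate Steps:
$f = 3$ ($f = 6 - 3 = 3$)
$u{\left(B \right)} = 2 + \frac{B}{3}$ ($u{\left(B \right)} = 2 - \left(4 - \left(\frac{B}{3} - \frac{4}{-1}\right)\right) = 2 - \left(4 - \left(B \frac{1}{3} - -4\right)\right) = 2 - \left(4 - \left(\frac{B}{3} + 4\right)\right) = 2 - \left(4 - \left(4 + \frac{B}{3}\right)\right) = 2 - - \frac{B}{3} = 2 + \frac{B}{3}$)
$\left(-7 - -23\right) \left(-19\right) u{\left(b \right)} = \left(-7 - -23\right) \left(-19\right) \left(2 + \frac{1}{3} \cdot 2\right) = \left(-7 + 23\right) \left(-19\right) \left(2 + \frac{2}{3}\right) = 16 \left(-19\right) \frac{8}{3} = \left(-304\right) \frac{8}{3} = - \frac{2432}{3}$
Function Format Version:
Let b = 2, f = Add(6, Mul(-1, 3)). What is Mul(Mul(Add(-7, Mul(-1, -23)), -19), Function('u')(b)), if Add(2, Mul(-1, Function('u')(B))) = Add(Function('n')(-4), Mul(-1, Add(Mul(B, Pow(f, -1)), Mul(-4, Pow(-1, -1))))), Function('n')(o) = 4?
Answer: Rational(-2432, 3) ≈ -810.67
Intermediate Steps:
f = 3 (f = Add(6, -3) = 3)
Function('u')(B) = Add(2, Mul(Rational(1, 3), B)) (Function('u')(B) = Add(2, Mul(-1, Add(4, Mul(-1, Add(Mul(B, Pow(3, -1)), Mul(-4, Pow(-1, -1))))))) = Add(2, Mul(-1, Add(4, Mul(-1, Add(Mul(B, Rational(1, 3)), Mul(-4, -1)))))) = Add(2, Mul(-1, Add(4, Mul(-1, Add(Mul(Rational(1, 3), B), 4))))) = Add(2, Mul(-1, Add(4, Mul(-1, Add(4, Mul(Rational(1, 3), B)))))) = Add(2, Mul(-1, Add(4, Add(-4, Mul(Rational(-1, 3), B))))) = Add(2, Mul(-1, Mul(Rational(-1, 3), B))) = Add(2, Mul(Rational(1, 3), B)))
Mul(Mul(Add(-7, Mul(-1, -23)), -19), Function('u')(b)) = Mul(Mul(Add(-7, Mul(-1, -23)), -19), Add(2, Mul(Rational(1, 3), 2))) = Mul(Mul(Add(-7, 23), -19), Add(2, Rational(2, 3))) = Mul(Mul(16, -19), Rational(8, 3)) = Mul(-304, Rational(8, 3)) = Rational(-2432, 3)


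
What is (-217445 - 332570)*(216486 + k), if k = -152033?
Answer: -35450116795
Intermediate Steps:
(-217445 - 332570)*(216486 + k) = (-217445 - 332570)*(216486 - 152033) = -550015*64453 = -35450116795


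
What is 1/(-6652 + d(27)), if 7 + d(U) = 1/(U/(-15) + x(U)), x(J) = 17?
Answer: -76/506079 ≈ -0.00015017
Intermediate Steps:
d(U) = -7 + 1/(17 - U/15) (d(U) = -7 + 1/(U/(-15) + 17) = -7 + 1/(U*(-1/15) + 17) = -7 + 1/(-U/15 + 17) = -7 + 1/(17 - U/15))
1/(-6652 + d(27)) = 1/(-6652 + (1770 - 7*27)/(-255 + 27)) = 1/(-6652 + (1770 - 189)/(-228)) = 1/(-6652 - 1/228*1581) = 1/(-6652 - 527/76) = 1/(-506079/76) = -76/506079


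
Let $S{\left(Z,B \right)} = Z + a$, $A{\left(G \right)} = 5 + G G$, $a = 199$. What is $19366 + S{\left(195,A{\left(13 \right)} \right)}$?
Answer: $19760$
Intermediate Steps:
$A{\left(G \right)} = 5 + G^{2}$
$S{\left(Z,B \right)} = 199 + Z$ ($S{\left(Z,B \right)} = Z + 199 = 199 + Z$)
$19366 + S{\left(195,A{\left(13 \right)} \right)} = 19366 + \left(199 + 195\right) = 19366 + 394 = 19760$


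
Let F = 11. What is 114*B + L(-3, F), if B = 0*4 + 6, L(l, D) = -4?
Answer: 680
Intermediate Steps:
B = 6 (B = 0 + 6 = 6)
114*B + L(-3, F) = 114*6 - 4 = 684 - 4 = 680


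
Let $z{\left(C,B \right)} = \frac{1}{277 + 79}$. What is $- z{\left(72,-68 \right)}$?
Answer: $- \frac{1}{356} \approx -0.002809$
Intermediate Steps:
$z{\left(C,B \right)} = \frac{1}{356}$
$- z{\left(72,-68 \right)} = \left(-1\right) \frac{1}{356} = - \frac{1}{356}$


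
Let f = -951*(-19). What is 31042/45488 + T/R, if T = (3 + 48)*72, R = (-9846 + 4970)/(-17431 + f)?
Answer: -13301876797/27724936 ≈ -479.78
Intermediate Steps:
f = 18069
R = -2438/319 (R = (-9846 + 4970)/(-17431 + 18069) = -4876/638 = -4876*1/638 = -2438/319 ≈ -7.6426)
T = 3672 (T = 51*72 = 3672)
31042/45488 + T/R = 31042/45488 + 3672/(-2438/319) = 31042*(1/45488) + 3672*(-319/2438) = 15521/22744 - 585684/1219 = -13301876797/27724936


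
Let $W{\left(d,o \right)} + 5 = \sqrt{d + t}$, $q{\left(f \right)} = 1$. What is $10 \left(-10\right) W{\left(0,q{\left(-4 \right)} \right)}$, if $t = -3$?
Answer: $500 - 100 i \sqrt{3} \approx 500.0 - 173.21 i$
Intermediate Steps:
$W{\left(d,o \right)} = -5 + \sqrt{-3 + d}$ ($W{\left(d,o \right)} = -5 + \sqrt{d - 3} = -5 + \sqrt{-3 + d}$)
$10 \left(-10\right) W{\left(0,q{\left(-4 \right)} \right)} = 10 \left(-10\right) \left(-5 + \sqrt{-3 + 0}\right) = - 100 \left(-5 + \sqrt{-3}\right) = - 100 \left(-5 + i \sqrt{3}\right) = 500 - 100 i \sqrt{3}$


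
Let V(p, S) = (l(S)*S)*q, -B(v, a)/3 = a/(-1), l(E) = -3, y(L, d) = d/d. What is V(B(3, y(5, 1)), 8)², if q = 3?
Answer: 5184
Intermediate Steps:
y(L, d) = 1
B(v, a) = 3*a (B(v, a) = -3*a/(-1) = -3*a*(-1) = -(-3)*a = 3*a)
V(p, S) = -9*S (V(p, S) = -3*S*3 = -9*S)
V(B(3, y(5, 1)), 8)² = (-9*8)² = (-72)² = 5184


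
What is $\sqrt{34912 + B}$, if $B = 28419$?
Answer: $\sqrt{63331} \approx 251.66$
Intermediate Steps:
$\sqrt{34912 + B} = \sqrt{34912 + 28419} = \sqrt{63331}$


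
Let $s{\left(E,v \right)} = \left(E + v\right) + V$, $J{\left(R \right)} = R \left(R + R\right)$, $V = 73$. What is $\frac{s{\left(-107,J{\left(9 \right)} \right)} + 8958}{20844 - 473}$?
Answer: $\frac{9086}{20371} \approx 0.44603$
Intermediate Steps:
$J{\left(R \right)} = 2 R^{2}$ ($J{\left(R \right)} = R 2 R = 2 R^{2}$)
$s{\left(E,v \right)} = 73 + E + v$ ($s{\left(E,v \right)} = \left(E + v\right) + 73 = 73 + E + v$)
$\frac{s{\left(-107,J{\left(9 \right)} \right)} + 8958}{20844 - 473} = \frac{\left(73 - 107 + 2 \cdot 9^{2}\right) + 8958}{20844 - 473} = \frac{\left(73 - 107 + 2 \cdot 81\right) + 8958}{20371} = \left(\left(73 - 107 + 162\right) + 8958\right) \frac{1}{20371} = \left(128 + 8958\right) \frac{1}{20371} = 9086 \cdot \frac{1}{20371} = \frac{9086}{20371}$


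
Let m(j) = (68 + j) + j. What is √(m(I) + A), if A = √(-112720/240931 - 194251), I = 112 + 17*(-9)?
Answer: √(-812668454654 + 240931*I*√11275860013813331)/240931 ≈ 14.611 + 15.082*I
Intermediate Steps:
I = -41 (I = 112 - 153 = -41)
m(j) = 68 + 2*j
A = I*√11275860013813331/240931 (A = √(-112720*1/240931 - 194251) = √(-112720/240931 - 194251) = √(-46801200401/240931) = I*√11275860013813331/240931 ≈ 440.74*I)
√(m(I) + A) = √((68 + 2*(-41)) + I*√11275860013813331/240931) = √((68 - 82) + I*√11275860013813331/240931) = √(-14 + I*√11275860013813331/240931)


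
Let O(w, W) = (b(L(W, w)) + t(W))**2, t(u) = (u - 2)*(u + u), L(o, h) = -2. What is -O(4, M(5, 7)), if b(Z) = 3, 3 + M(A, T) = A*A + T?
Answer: -2461761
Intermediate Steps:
t(u) = 2*u*(-2 + u) (t(u) = (-2 + u)*(2*u) = 2*u*(-2 + u))
M(A, T) = -3 + T + A**2 (M(A, T) = -3 + (A*A + T) = -3 + (A**2 + T) = -3 + (T + A**2) = -3 + T + A**2)
O(w, W) = (3 + 2*W*(-2 + W))**2
-O(4, M(5, 7)) = -(3 + 2*(-3 + 7 + 5**2)*(-2 + (-3 + 7 + 5**2)))**2 = -(3 + 2*(-3 + 7 + 25)*(-2 + (-3 + 7 + 25)))**2 = -(3 + 2*29*(-2 + 29))**2 = -(3 + 2*29*27)**2 = -(3 + 1566)**2 = -1*1569**2 = -1*2461761 = -2461761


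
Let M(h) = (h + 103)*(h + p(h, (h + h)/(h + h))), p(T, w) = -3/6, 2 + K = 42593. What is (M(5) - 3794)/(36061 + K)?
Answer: -827/19663 ≈ -0.042059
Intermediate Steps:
K = 42591 (K = -2 + 42593 = 42591)
p(T, w) = -½ (p(T, w) = -3*⅙ = -½)
M(h) = (103 + h)*(-½ + h) (M(h) = (h + 103)*(h - ½) = (103 + h)*(-½ + h))
(M(5) - 3794)/(36061 + K) = ((-103/2 + 5² + (205/2)*5) - 3794)/(36061 + 42591) = ((-103/2 + 25 + 1025/2) - 3794)/78652 = (486 - 3794)*(1/78652) = -3308*1/78652 = -827/19663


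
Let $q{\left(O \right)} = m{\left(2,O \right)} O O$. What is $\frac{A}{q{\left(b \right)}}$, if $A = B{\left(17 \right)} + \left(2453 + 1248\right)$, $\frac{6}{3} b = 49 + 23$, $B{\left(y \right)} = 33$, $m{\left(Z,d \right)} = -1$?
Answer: $- \frac{1867}{648} \approx -2.8812$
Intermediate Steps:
$b = 36$ ($b = \frac{49 + 23}{2} = \frac{1}{2} \cdot 72 = 36$)
$q{\left(O \right)} = - O^{2}$ ($q{\left(O \right)} = - O O = - O^{2}$)
$A = 3734$ ($A = 33 + \left(2453 + 1248\right) = 33 + 3701 = 3734$)
$\frac{A}{q{\left(b \right)}} = \frac{3734}{\left(-1\right) 36^{2}} = \frac{3734}{\left(-1\right) 1296} = \frac{3734}{-1296} = 3734 \left(- \frac{1}{1296}\right) = - \frac{1867}{648}$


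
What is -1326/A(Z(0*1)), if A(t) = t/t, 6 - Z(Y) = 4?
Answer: -1326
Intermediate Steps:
Z(Y) = 2 (Z(Y) = 6 - 1*4 = 6 - 4 = 2)
A(t) = 1
-1326/A(Z(0*1)) = -1326/1 = -1326*1 = -1326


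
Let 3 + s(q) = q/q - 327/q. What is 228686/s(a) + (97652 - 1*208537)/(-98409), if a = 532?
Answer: -11972378384333/136886919 ≈ -87462.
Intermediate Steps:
s(q) = -2 - 327/q (s(q) = -3 + (q/q - 327/q) = -3 + (1 - 327/q) = -2 - 327/q)
228686/s(a) + (97652 - 1*208537)/(-98409) = 228686/(-2 - 327/532) + (97652 - 1*208537)/(-98409) = 228686/(-2 - 327*1/532) + (97652 - 208537)*(-1/98409) = 228686/(-2 - 327/532) - 110885*(-1/98409) = 228686/(-1391/532) + 110885/98409 = 228686*(-532/1391) + 110885/98409 = -121660952/1391 + 110885/98409 = -11972378384333/136886919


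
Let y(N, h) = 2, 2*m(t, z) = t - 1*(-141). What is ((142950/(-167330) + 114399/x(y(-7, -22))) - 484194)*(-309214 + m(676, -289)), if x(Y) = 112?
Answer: 559255037226680367/3748192 ≈ 1.4921e+11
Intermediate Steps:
m(t, z) = 141/2 + t/2 (m(t, z) = (t - 1*(-141))/2 = (t + 141)/2 = (141 + t)/2 = 141/2 + t/2)
((142950/(-167330) + 114399/x(y(-7, -22))) - 484194)*(-309214 + m(676, -289)) = ((142950/(-167330) + 114399/112) - 484194)*(-309214 + (141/2 + (½)*676)) = ((142950*(-1/167330) + 114399*(1/112)) - 484194)*(-309214 + (141/2 + 338)) = ((-14295/16733 + 114399/112) - 484194)*(-309214 + 817/2) = (1912637427/1874096 - 484194)*(-617611/2) = -905513401197/1874096*(-617611/2) = 559255037226680367/3748192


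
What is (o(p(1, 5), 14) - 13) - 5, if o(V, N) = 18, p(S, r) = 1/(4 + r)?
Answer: 0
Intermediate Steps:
(o(p(1, 5), 14) - 13) - 5 = (18 - 13) - 5 = 5 - 5 = 0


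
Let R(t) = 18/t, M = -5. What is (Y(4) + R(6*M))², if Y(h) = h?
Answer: 289/25 ≈ 11.560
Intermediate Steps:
(Y(4) + R(6*M))² = (4 + 18/((6*(-5))))² = (4 + 18/(-30))² = (4 + 18*(-1/30))² = (4 - ⅗)² = (17/5)² = 289/25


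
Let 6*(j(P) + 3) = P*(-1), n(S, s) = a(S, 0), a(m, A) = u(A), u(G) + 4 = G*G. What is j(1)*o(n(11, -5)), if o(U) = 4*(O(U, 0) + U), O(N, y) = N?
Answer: 304/3 ≈ 101.33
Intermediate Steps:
u(G) = -4 + G**2 (u(G) = -4 + G*G = -4 + G**2)
a(m, A) = -4 + A**2
n(S, s) = -4 (n(S, s) = -4 + 0**2 = -4 + 0 = -4)
j(P) = -3 - P/6 (j(P) = -3 + (P*(-1))/6 = -3 + (-P)/6 = -3 - P/6)
o(U) = 8*U (o(U) = 4*(U + U) = 4*(2*U) = 8*U)
j(1)*o(n(11, -5)) = (-3 - 1/6*1)*(8*(-4)) = (-3 - 1/6)*(-32) = -19/6*(-32) = 304/3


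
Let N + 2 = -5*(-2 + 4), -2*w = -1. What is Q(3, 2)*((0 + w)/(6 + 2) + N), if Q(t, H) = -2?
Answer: 191/8 ≈ 23.875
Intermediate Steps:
w = ½ (w = -½*(-1) = ½ ≈ 0.50000)
N = -12 (N = -2 - 5*(-2 + 4) = -2 - 5*2 = -2 - 10 = -12)
Q(3, 2)*((0 + w)/(6 + 2) + N) = -2*((0 + ½)/(6 + 2) - 12) = -2*((½)/8 - 12) = -2*((½)*(⅛) - 12) = -2*(1/16 - 12) = -2*(-191/16) = 191/8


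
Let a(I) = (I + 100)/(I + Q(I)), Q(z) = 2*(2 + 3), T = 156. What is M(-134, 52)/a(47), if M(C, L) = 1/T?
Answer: 19/7644 ≈ 0.0024856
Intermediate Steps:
Q(z) = 10 (Q(z) = 2*5 = 10)
M(C, L) = 1/156
a(I) = (100 + I)/(10 + I) (a(I) = (I + 100)/(I + 10) = (100 + I)/(10 + I))
M(-134, 52)/a(47) = 1/(156*(((100 + 47)/(10 + 47)))) = 1/(156*((147/57))) = 1/(156*(((1/57)*147))) = 1/(156*(49/19)) = (1/156)*(19/49) = 19/7644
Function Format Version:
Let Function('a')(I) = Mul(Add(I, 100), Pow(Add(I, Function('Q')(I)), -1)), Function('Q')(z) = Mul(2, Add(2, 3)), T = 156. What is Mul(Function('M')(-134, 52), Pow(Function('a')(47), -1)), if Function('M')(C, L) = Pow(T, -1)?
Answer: Rational(19, 7644) ≈ 0.0024856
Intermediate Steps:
Function('Q')(z) = 10 (Function('Q')(z) = Mul(2, 5) = 10)
Function('M')(C, L) = Rational(1, 156) (Function('M')(C, L) = Pow(156, -1) = Rational(1, 156))
Function('a')(I) = Mul(Pow(Add(10, I), -1), Add(100, I)) (Function('a')(I) = Mul(Add(I, 100), Pow(Add(I, 10), -1)) = Mul(Add(100, I), Pow(Add(10, I), -1)) = Mul(Pow(Add(10, I), -1), Add(100, I)))
Mul(Function('M')(-134, 52), Pow(Function('a')(47), -1)) = Mul(Rational(1, 156), Pow(Mul(Pow(Add(10, 47), -1), Add(100, 47)), -1)) = Mul(Rational(1, 156), Pow(Mul(Pow(57, -1), 147), -1)) = Mul(Rational(1, 156), Pow(Mul(Rational(1, 57), 147), -1)) = Mul(Rational(1, 156), Pow(Rational(49, 19), -1)) = Mul(Rational(1, 156), Rational(19, 49)) = Rational(19, 7644)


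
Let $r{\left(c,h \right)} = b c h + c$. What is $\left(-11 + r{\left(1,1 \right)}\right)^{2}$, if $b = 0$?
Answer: $100$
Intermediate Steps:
$r{\left(c,h \right)} = c$ ($r{\left(c,h \right)} = 0 c h + c = 0 h + c = 0 + c = c$)
$\left(-11 + r{\left(1,1 \right)}\right)^{2} = \left(-11 + 1\right)^{2} = \left(-10\right)^{2} = 100$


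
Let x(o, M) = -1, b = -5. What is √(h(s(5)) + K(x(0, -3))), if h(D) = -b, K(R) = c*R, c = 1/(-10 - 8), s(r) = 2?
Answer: √182/6 ≈ 2.2485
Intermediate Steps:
c = -1/18 (c = 1/(-18) = -1/18 ≈ -0.055556)
K(R) = -R/18
h(D) = 5 (h(D) = -1*(-5) = 5)
√(h(s(5)) + K(x(0, -3))) = √(5 - 1/18*(-1)) = √(5 + 1/18) = √(91/18) = √182/6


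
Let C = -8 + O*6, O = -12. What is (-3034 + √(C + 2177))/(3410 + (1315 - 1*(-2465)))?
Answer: -1517/3595 + 3*√233/7190 ≈ -0.41561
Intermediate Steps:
C = -80 (C = -8 - 12*6 = -8 - 72 = -80)
(-3034 + √(C + 2177))/(3410 + (1315 - 1*(-2465))) = (-3034 + √(-80 + 2177))/(3410 + (1315 - 1*(-2465))) = (-3034 + √2097)/(3410 + (1315 + 2465)) = (-3034 + 3*√233)/(3410 + 3780) = (-3034 + 3*√233)/7190 = (-3034 + 3*√233)*(1/7190) = -1517/3595 + 3*√233/7190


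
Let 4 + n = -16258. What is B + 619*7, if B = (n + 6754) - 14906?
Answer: -20081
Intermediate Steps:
n = -16262 (n = -4 - 16258 = -16262)
B = -24414 (B = (-16262 + 6754) - 14906 = -9508 - 14906 = -24414)
B + 619*7 = -24414 + 619*7 = -24414 + 4333 = -20081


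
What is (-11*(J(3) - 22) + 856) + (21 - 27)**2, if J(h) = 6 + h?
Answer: 1035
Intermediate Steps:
(-11*(J(3) - 22) + 856) + (21 - 27)**2 = (-11*((6 + 3) - 22) + 856) + (21 - 27)**2 = (-11*(9 - 22) + 856) + (-6)**2 = (-11*(-13) + 856) + 36 = (143 + 856) + 36 = 999 + 36 = 1035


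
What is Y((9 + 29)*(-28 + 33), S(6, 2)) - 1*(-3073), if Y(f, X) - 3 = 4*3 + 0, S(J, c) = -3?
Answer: 3088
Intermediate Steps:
Y(f, X) = 15 (Y(f, X) = 3 + (4*3 + 0) = 3 + (12 + 0) = 3 + 12 = 15)
Y((9 + 29)*(-28 + 33), S(6, 2)) - 1*(-3073) = 15 - 1*(-3073) = 15 + 3073 = 3088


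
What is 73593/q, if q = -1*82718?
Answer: -73593/82718 ≈ -0.88969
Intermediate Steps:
q = -82718
73593/q = 73593/(-82718) = 73593*(-1/82718) = -73593/82718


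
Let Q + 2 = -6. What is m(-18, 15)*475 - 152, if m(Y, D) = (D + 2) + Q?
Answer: 4123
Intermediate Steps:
Q = -8 (Q = -2 - 6 = -8)
m(Y, D) = -6 + D (m(Y, D) = (D + 2) - 8 = (2 + D) - 8 = -6 + D)
m(-18, 15)*475 - 152 = (-6 + 15)*475 - 152 = 9*475 - 152 = 4275 - 152 = 4123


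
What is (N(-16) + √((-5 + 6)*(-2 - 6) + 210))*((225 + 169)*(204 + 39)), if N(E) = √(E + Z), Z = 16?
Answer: 95742*√202 ≈ 1.3608e+6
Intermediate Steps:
N(E) = √(16 + E) (N(E) = √(E + 16) = √(16 + E))
(N(-16) + √((-5 + 6)*(-2 - 6) + 210))*((225 + 169)*(204 + 39)) = (√(16 - 16) + √((-5 + 6)*(-2 - 6) + 210))*((225 + 169)*(204 + 39)) = (√0 + √(1*(-8) + 210))*(394*243) = (0 + √(-8 + 210))*95742 = (0 + √202)*95742 = √202*95742 = 95742*√202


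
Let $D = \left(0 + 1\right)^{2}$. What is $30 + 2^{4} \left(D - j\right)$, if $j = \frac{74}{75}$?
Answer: $\frac{2266}{75} \approx 30.213$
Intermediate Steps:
$j = \frac{74}{75}$ ($j = 74 \cdot \frac{1}{75} = \frac{74}{75} \approx 0.98667$)
$D = 1$ ($D = 1^{2} = 1$)
$30 + 2^{4} \left(D - j\right) = 30 + 2^{4} \left(1 - \frac{74}{75}\right) = 30 + 16 \left(1 - \frac{74}{75}\right) = 30 + 16 \cdot \frac{1}{75} = 30 + \frac{16}{75} = \frac{2266}{75}$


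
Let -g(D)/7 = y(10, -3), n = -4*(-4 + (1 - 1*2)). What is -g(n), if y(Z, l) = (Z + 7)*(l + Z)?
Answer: 833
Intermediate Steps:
n = 20 (n = -4*(-4 + (1 - 2)) = -4*(-4 - 1) = -4*(-5) = 20)
y(Z, l) = (7 + Z)*(Z + l)
g(D) = -833 (g(D) = -7*(10² + 7*10 + 7*(-3) + 10*(-3)) = -7*(100 + 70 - 21 - 30) = -7*119 = -833)
-g(n) = -1*(-833) = 833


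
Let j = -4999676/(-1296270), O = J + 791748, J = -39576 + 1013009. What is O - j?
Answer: 1144073087597/648135 ≈ 1.7652e+6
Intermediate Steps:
J = 973433
O = 1765181 (O = 973433 + 791748 = 1765181)
j = 2499838/648135 (j = -4999676*(-1/1296270) = 2499838/648135 ≈ 3.8570)
O - j = 1765181 - 1*2499838/648135 = 1765181 - 2499838/648135 = 1144073087597/648135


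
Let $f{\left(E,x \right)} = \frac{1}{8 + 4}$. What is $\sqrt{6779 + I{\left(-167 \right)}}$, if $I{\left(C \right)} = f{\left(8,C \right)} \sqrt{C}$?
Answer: $\frac{\sqrt{244044 + 3 i \sqrt{167}}}{6} \approx 82.335 + 0.0065398 i$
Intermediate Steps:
$f{\left(E,x \right)} = \frac{1}{12}$
$I{\left(C \right)} = \frac{\sqrt{C}}{12}$
$\sqrt{6779 + I{\left(-167 \right)}} = \sqrt{6779 + \frac{\sqrt{-167}}{12}} = \sqrt{6779 + \frac{i \sqrt{167}}{12}}$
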